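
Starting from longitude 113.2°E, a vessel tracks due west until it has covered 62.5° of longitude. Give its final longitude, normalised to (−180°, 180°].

50.7°E

Start at +113.2°; shift −62.5° → +50.7°.
+50.7° already lies in (−180°, 180°].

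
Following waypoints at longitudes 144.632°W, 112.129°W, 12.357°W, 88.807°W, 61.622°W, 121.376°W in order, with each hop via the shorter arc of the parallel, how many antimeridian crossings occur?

0

Leg 1: -144.632° → -112.129°, shortest Δλ = 32.503° (east) — does not cross 180°.
Leg 2: -112.129° → -12.357°, shortest Δλ = 99.772° (east) — does not cross 180°.
Leg 3: -12.357° → -88.807°, shortest Δλ = -76.45° (west) — does not cross 180°.
Leg 4: -88.807° → -61.622°, shortest Δλ = 27.185° (east) — does not cross 180°.
Leg 5: -61.622° → -121.376°, shortest Δλ = -59.754° (west) — does not cross 180°.
Total crossings: 0.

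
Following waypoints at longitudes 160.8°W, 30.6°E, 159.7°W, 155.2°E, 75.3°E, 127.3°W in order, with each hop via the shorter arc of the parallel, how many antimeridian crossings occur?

Leg 1: -160.8° → +30.6°, shortest Δλ = -168.6° (west) — crosses 180°.
Leg 2: +30.6° → -159.7°, shortest Δλ = 169.7° (east) — crosses 180°.
Leg 3: -159.7° → +155.2°, shortest Δλ = -45.1° (west) — crosses 180°.
Leg 4: +155.2° → +75.3°, shortest Δλ = -79.9° (west) — does not cross 180°.
Leg 5: +75.3° → -127.3°, shortest Δλ = 157.4° (east) — crosses 180°.
Total crossings: 4.

4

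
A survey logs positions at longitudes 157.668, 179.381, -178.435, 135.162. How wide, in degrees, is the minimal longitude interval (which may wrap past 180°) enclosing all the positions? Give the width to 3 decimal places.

Sort the longitudes: -178.435°, +135.162°, +157.668°, +179.381°.
Eastward gaps between consecutive values (wrapping around): 313.597°, 22.506°, 21.713°, 2.184°.
Largest gap = 313.597° ⇒ minimal covering band is its complement: 360° − 313.597° = 46.403°.
Band runs from +135.162° eastward to -178.435°, crossing the antimeridian.

46.403°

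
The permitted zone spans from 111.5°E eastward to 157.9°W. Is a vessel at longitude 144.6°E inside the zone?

Band width going east from +111.5° to -157.9°: ((-157.9 − 111.5) mod 360) = 90.6°.
Offset of +144.6° east of the west edge: ((144.6 − 111.5) mod 360) = 33.1°.
33.1° ≤ 90.6° ⇒ inside.

Yes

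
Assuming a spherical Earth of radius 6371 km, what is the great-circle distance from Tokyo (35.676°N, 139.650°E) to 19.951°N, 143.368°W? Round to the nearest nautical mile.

Δλ = -143.368 − 139.650 = -283.018°; wrapped into (−180°, 180°]: 76.982°.
Δφ = 19.951 − 35.676 = -15.725°.
a = sin²(Δφ/2) + cos φ₁ · cos φ₂ · sin²(Δλ/2) = 0.314501.
c = 2·atan2(√a, √(1−a)) = 1.19071 rad → d = 6371·c ≈ 7586.03 km ≈ 4096.13 nmi.

4096 nmi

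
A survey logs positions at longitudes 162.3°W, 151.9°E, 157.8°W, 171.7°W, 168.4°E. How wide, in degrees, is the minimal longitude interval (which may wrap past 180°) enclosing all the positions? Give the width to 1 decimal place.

50.3°

Sort the longitudes: -171.7°, -162.3°, -157.8°, +151.9°, +168.4°.
Eastward gaps between consecutive values (wrapping around): 9.4°, 4.5°, 309.7°, 16.5°, 19.9°.
Largest gap = 309.7° ⇒ minimal covering band is its complement: 360° − 309.7° = 50.3°.
Band runs from +151.9° eastward to -157.8°, crossing the antimeridian.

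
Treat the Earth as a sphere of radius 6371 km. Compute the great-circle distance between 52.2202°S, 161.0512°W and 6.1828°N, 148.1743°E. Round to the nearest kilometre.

8066 km

Δλ = 148.1743 − -161.0512 = 309.2255°; wrapped into (−180°, 180°]: -50.7745°.
Δφ = 6.1828 − -52.2202 = 58.4030°.
a = sin²(Δφ/2) + cos φ₁ · cos φ₂ · sin²(Δλ/2) = 0.349983.
c = 2·atan2(√a, √(1−a)) = 1.26607 rad → d = 6371·c ≈ 8066.12 km.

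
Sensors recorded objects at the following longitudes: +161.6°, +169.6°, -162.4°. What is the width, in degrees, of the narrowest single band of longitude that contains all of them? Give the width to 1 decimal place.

36.0°

Sort the longitudes: -162.4°, +161.6°, +169.6°.
Eastward gaps between consecutive values (wrapping around): 324.0°, 8.0°, 28.0°.
Largest gap = 324.0° ⇒ minimal covering band is its complement: 360° − 324.0° = 36.0°.
Band runs from +161.6° eastward to -162.4°, crossing the antimeridian.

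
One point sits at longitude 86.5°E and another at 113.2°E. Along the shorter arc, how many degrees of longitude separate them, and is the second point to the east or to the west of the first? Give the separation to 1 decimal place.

26.7° east

Raw difference: 113.2 − 86.5 = 26.7°.
Normalise into (−180°, 180°]: 26.7° stays 26.7°.
Positive ⇒ the second point lies to the east; separation 26.7°.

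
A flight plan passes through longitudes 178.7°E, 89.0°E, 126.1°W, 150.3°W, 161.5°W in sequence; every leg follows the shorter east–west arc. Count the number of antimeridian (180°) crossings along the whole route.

Leg 1: +178.7° → +89.0°, shortest Δλ = -89.7° (west) — does not cross 180°.
Leg 2: +89.0° → -126.1°, shortest Δλ = 144.9° (east) — crosses 180°.
Leg 3: -126.1° → -150.3°, shortest Δλ = -24.2° (west) — does not cross 180°.
Leg 4: -150.3° → -161.5°, shortest Δλ = -11.2° (west) — does not cross 180°.
Total crossings: 1.

1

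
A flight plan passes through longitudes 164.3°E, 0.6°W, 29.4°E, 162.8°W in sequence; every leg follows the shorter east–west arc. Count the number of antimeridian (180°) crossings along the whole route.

Leg 1: +164.3° → -0.6°, shortest Δλ = -164.9° (west) — does not cross 180°.
Leg 2: -0.6° → +29.4°, shortest Δλ = 30.0° (east) — does not cross 180°.
Leg 3: +29.4° → -162.8°, shortest Δλ = 167.8° (east) — crosses 180°.
Total crossings: 1.

1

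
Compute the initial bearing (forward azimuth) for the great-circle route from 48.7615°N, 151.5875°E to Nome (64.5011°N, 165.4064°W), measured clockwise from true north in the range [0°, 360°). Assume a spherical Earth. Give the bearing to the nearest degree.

Δλ = -165.4064 − 151.5875 = -316.9939°; wrapped into (−180°, 180°]: 43.0061°.
θ = atan2( sin Δλ · cos φ₂ , cos φ₁ · sin φ₂ − sin φ₁ · cos φ₂ · cos Δλ )
  = atan2(0.29363, 0.35826) = 39.338° → normalised to [0°, 360°): 39.338°.

39°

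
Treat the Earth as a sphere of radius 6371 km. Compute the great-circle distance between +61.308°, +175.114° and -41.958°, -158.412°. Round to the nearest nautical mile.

6333 nmi

Δλ = -158.412 − 175.114 = -333.526°; wrapped into (−180°, 180°]: 26.474°.
Δφ = -41.958 − 61.308 = -103.266°.
a = sin²(Δφ/2) + cos φ₁ · cos φ₂ · sin²(Δλ/2) = 0.633455.
c = 2·atan2(√a, √(1−a)) = 1.84098 rad → d = 6371·c ≈ 11728.90 km ≈ 6333.10 nmi.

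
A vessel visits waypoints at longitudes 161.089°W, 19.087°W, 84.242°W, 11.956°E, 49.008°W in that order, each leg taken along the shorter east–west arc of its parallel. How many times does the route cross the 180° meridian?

0

Leg 1: -161.089° → -19.087°, shortest Δλ = 142.002° (east) — does not cross 180°.
Leg 2: -19.087° → -84.242°, shortest Δλ = -65.155° (west) — does not cross 180°.
Leg 3: -84.242° → +11.956°, shortest Δλ = 96.198° (east) — does not cross 180°.
Leg 4: +11.956° → -49.008°, shortest Δλ = -60.964° (west) — does not cross 180°.
Total crossings: 0.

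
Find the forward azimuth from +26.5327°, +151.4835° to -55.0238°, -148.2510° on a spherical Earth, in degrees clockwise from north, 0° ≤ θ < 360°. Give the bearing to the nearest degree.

Δλ = -148.2510 − 151.4835 = -299.7345°; wrapped into (−180°, 180°]: 60.2655°.
θ = atan2( sin Δλ · cos φ₂ , cos φ₁ · sin φ₂ − sin φ₁ · cos φ₂ · cos Δλ )
  = atan2(0.49776, -0.86010) = 149.941° → normalised to [0°, 360°): 149.941°.

150°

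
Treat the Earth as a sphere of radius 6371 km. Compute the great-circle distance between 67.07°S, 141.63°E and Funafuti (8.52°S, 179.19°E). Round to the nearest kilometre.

Δλ = 179.19 − 141.63 = 37.56°.
Δφ = -8.52 − -67.07 = 58.55°.
a = sin²(Δφ/2) + cos φ₁ · cos φ₂ · sin²(Δλ/2) = 0.279057.
c = 2·atan2(√a, √(1−a)) = 1.11310 rad → d = 6371·c ≈ 7091.54 km.

7092 km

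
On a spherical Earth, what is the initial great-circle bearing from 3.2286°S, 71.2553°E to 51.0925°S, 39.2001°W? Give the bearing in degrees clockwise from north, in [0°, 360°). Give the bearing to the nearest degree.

Δλ = -39.2001 − 71.2553 = -110.4554°.
θ = atan2( sin Δλ · cos φ₂ , cos φ₁ · sin φ₂ − sin φ₁ · cos φ₂ · cos Δλ )
  = atan2(-0.58846, -0.78929) = -143.293° → normalised to [0°, 360°): 216.707°.

217°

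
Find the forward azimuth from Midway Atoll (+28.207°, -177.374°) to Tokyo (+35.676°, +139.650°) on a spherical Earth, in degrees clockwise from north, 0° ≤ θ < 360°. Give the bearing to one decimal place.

292.8°

Δλ = 139.650 − -177.374 = 317.024°; wrapped into (−180°, 180°]: -42.976°.
θ = atan2( sin Δλ · cos φ₂ , cos φ₁ · sin φ₂ − sin φ₁ · cos φ₂ · cos Δλ )
  = atan2(-0.55376, 0.23303) = -67.178° → normalised to [0°, 360°): 292.822°.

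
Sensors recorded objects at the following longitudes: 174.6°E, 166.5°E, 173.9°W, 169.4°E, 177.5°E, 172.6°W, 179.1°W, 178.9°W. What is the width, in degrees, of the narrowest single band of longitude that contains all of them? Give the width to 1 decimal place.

20.9°

Sort the longitudes: -179.1°, -178.9°, -173.9°, -172.6°, +166.5°, +169.4°, +174.6°, +177.5°.
Eastward gaps between consecutive values (wrapping around): 0.2°, 5.0°, 1.3°, 339.1°, 2.9°, 5.2°, 2.9°, 3.4°.
Largest gap = 339.1° ⇒ minimal covering band is its complement: 360° − 339.1° = 20.9°.
Band runs from +166.5° eastward to -172.6°, crossing the antimeridian.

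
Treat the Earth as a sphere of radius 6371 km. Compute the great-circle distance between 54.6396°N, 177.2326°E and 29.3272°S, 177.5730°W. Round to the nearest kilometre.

Δλ = -177.5730 − 177.2326 = -354.8056°; wrapped into (−180°, 180°]: 5.1944°.
Δφ = -29.3272 − 54.6396 = -83.9668°.
a = sin²(Δφ/2) + cos φ₁ · cos φ₂ · sin²(Δλ/2) = 0.448484.
c = 2·atan2(√a, √(1−a)) = 1.46758 rad → d = 6371·c ≈ 9349.96 km.

9350 km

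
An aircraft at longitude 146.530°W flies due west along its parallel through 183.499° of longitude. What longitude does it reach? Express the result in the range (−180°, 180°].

Start at -146.530°; shift −183.499° → -330.029°.
-330.029° lies outside (−180°, 180°]; add 360° → +29.971°.

29.971°E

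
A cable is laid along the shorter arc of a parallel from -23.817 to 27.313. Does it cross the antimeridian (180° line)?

Signed shortest Δλ = ((27.313 − -23.817 + 180) mod 360) − 180 = 51.13°.
Going east by 51.13° from -23.817° reaches +27.313° without touching 180°.

No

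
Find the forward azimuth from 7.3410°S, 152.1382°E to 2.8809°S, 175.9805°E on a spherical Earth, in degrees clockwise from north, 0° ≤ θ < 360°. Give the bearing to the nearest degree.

81°

Δλ = 175.9805 − 152.1382 = 23.8423°.
θ = atan2( sin Δλ · cos φ₂ , cos φ₁ · sin φ₂ − sin φ₁ · cos φ₂ · cos Δλ )
  = atan2(0.40371, 0.06687) = 80.594° → normalised to [0°, 360°): 80.594°.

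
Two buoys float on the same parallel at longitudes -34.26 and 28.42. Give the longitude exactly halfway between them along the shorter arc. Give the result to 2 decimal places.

Signed shortest Δλ from -34.26° to +28.42° is +62.68°.
Midpoint longitude = -34.26° + (+62.68°)/2 = -34.26° + 31.34° = -2.92°.

-2.92°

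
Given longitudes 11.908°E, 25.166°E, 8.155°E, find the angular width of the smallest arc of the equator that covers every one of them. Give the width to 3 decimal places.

17.011°

Sort the longitudes: +8.155°, +11.908°, +25.166°.
Eastward gaps between consecutive values (wrapping around): 3.753°, 13.258°, 342.989°.
Largest gap = 342.989° ⇒ minimal covering band is its complement: 360° − 342.989° = 17.011°.
Band runs from +8.155° eastward to +25.166°.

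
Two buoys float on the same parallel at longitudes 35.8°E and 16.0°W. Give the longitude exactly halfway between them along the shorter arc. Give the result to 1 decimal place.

9.9°E

Signed shortest Δλ from +35.8° to -16.0° is -51.8°.
Midpoint longitude = +35.8° + (-51.8°)/2 = +35.8° − 25.9° = +9.9°.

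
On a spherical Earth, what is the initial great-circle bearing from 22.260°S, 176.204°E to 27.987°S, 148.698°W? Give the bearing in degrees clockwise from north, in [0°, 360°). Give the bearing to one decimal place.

Δλ = -148.698 − 176.204 = -324.902°; wrapped into (−180°, 180°]: 35.098°.
θ = atan2( sin Δλ · cos φ₂ , cos φ₁ · sin φ₂ − sin φ₁ · cos φ₂ · cos Δλ )
  = atan2(0.50774, -0.16061) = 107.554° → normalised to [0°, 360°): 107.554°.

107.6°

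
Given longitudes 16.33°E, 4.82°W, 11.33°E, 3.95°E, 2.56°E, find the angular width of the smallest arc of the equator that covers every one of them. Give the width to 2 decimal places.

21.15°

Sort the longitudes: -4.82°, +2.56°, +3.95°, +11.33°, +16.33°.
Eastward gaps between consecutive values (wrapping around): 7.38°, 1.39°, 7.38°, 5.00°, 338.85°.
Largest gap = 338.85° ⇒ minimal covering band is its complement: 360° − 338.85° = 21.15°.
Band runs from -4.82° eastward to +16.33°.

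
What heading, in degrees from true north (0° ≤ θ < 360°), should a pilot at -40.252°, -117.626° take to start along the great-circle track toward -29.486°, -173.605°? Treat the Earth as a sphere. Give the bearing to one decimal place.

265.2°

Δλ = -173.605 − -117.626 = -55.979°.
θ = atan2( sin Δλ · cos φ₂ , cos φ₁ · sin φ₂ − sin φ₁ · cos φ₂ · cos Δλ )
  = atan2(-0.72148, -0.06097) = -94.830° → normalised to [0°, 360°): 265.170°.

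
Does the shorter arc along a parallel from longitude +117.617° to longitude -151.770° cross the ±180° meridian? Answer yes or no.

Yes

Naïve |-151.770 − 117.617| = 269.387° > 180°, so the shorter arc goes the other way round — across 180°.
Signed shortest Δλ = ((-151.770 − 117.617 + 180) mod 360) − 180 = 90.613°.
Going east by 90.613° from +117.617° passes through 180° before reaching -151.770°.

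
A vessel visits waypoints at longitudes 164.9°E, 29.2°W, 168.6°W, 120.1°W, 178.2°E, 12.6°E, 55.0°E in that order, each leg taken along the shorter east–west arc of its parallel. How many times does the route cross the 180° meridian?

Leg 1: +164.9° → -29.2°, shortest Δλ = 165.9° (east) — crosses 180°.
Leg 2: -29.2° → -168.6°, shortest Δλ = -139.4° (west) — does not cross 180°.
Leg 3: -168.6° → -120.1°, shortest Δλ = 48.5° (east) — does not cross 180°.
Leg 4: -120.1° → +178.2°, shortest Δλ = -61.7° (west) — crosses 180°.
Leg 5: +178.2° → +12.6°, shortest Δλ = -165.6° (west) — does not cross 180°.
Leg 6: +12.6° → +55.0°, shortest Δλ = 42.4° (east) — does not cross 180°.
Total crossings: 2.

2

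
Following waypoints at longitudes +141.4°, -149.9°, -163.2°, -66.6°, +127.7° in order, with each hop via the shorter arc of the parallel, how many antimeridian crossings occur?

Leg 1: +141.4° → -149.9°, shortest Δλ = 68.7° (east) — crosses 180°.
Leg 2: -149.9° → -163.2°, shortest Δλ = -13.3° (west) — does not cross 180°.
Leg 3: -163.2° → -66.6°, shortest Δλ = 96.6° (east) — does not cross 180°.
Leg 4: -66.6° → +127.7°, shortest Δλ = -165.7° (west) — crosses 180°.
Total crossings: 2.

2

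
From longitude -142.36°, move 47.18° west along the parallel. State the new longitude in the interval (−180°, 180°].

Start at -142.36°; shift −47.18° → -189.54°.
-189.54° lies outside (−180°, 180°]; add 360° → +170.46°.

+170.46°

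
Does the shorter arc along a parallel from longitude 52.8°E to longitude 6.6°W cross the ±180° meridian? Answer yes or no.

No

Signed shortest Δλ = ((-6.6 − 52.8 + 180) mod 360) − 180 = -59.4°.
Going west by 59.4° from +52.8° reaches -6.6° without touching 180°.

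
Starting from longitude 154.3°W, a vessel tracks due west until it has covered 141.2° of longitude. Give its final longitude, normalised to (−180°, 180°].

Start at -154.3°; shift −141.2° → -295.5°.
-295.5° lies outside (−180°, 180°]; add 360° → +64.5°.

64.5°E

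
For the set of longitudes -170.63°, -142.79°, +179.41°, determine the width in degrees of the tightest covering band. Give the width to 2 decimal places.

Sort the longitudes: -170.63°, -142.79°, +179.41°.
Eastward gaps between consecutive values (wrapping around): 27.84°, 322.20°, 9.96°.
Largest gap = 322.20° ⇒ minimal covering band is its complement: 360° − 322.20° = 37.80°.
Band runs from +179.41° eastward to -142.79°, crossing the antimeridian.

37.80°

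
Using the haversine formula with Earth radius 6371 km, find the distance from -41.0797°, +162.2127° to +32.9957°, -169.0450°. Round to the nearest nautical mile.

4723 nmi

Δλ = -169.0450 − 162.2127 = -331.2577°; wrapped into (−180°, 180°]: 28.7423°.
Δφ = 32.9957 − -41.0797 = 74.0754°.
a = sin²(Δφ/2) + cos φ₁ · cos φ₂ · sin²(Δλ/2) = 0.401761.
c = 2·atan2(√a, √(1−a)) = 1.37303 rad → d = 6371·c ≈ 8747.59 km ≈ 4723.32 nmi.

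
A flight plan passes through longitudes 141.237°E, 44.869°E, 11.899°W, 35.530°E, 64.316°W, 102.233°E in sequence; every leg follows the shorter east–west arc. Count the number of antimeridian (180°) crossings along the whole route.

Leg 1: +141.237° → +44.869°, shortest Δλ = -96.368° (west) — does not cross 180°.
Leg 2: +44.869° → -11.899°, shortest Δλ = -56.768° (west) — does not cross 180°.
Leg 3: -11.899° → +35.530°, shortest Δλ = 47.429° (east) — does not cross 180°.
Leg 4: +35.530° → -64.316°, shortest Δλ = -99.846° (west) — does not cross 180°.
Leg 5: -64.316° → +102.233°, shortest Δλ = 166.549° (east) — does not cross 180°.
Total crossings: 0.

0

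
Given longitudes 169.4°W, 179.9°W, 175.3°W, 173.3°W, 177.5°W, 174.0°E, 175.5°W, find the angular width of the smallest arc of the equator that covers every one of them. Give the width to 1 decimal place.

Sort the longitudes: -179.9°, -177.5°, -175.5°, -175.3°, -173.3°, -169.4°, +174.0°.
Eastward gaps between consecutive values (wrapping around): 2.4°, 2.0°, 0.2°, 2.0°, 3.9°, 343.4°, 6.1°.
Largest gap = 343.4° ⇒ minimal covering band is its complement: 360° − 343.4° = 16.6°.
Band runs from +174.0° eastward to -169.4°, crossing the antimeridian.

16.6°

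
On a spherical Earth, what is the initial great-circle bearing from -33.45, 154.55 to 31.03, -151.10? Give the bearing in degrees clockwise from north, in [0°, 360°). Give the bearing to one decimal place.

Δλ = -151.10 − 154.55 = -305.65°; wrapped into (−180°, 180°]: 54.35°.
θ = atan2( sin Δλ · cos φ₂ , cos φ₁ · sin φ₂ − sin φ₁ · cos φ₂ · cos Δλ )
  = atan2(0.69631, 0.70539) = 44.629° → normalised to [0°, 360°): 44.629°.

44.6°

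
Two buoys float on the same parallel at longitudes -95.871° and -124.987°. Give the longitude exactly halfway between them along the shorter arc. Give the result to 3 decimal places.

-110.429°

Signed shortest Δλ from -95.871° to -124.987° is -29.116°.
Midpoint longitude = -95.871° + (-29.116°)/2 = -95.871° − 14.558° = -110.429°.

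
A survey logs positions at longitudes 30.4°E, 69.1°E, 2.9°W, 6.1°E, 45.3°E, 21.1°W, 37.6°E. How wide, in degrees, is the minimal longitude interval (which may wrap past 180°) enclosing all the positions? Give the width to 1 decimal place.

90.2°

Sort the longitudes: -21.1°, -2.9°, +6.1°, +30.4°, +37.6°, +45.3°, +69.1°.
Eastward gaps between consecutive values (wrapping around): 18.2°, 9.0°, 24.3°, 7.2°, 7.7°, 23.8°, 269.8°.
Largest gap = 269.8° ⇒ minimal covering band is its complement: 360° − 269.8° = 90.2°.
Band runs from -21.1° eastward to +69.1°.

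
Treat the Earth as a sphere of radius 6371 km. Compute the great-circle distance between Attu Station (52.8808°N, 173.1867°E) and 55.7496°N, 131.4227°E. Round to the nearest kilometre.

Δλ = 131.4227 − 173.1867 = -41.7640°.
Δφ = 55.7496 − 52.8808 = 2.8688°.
a = sin²(Δφ/2) + cos φ₁ · cos φ₂ · sin²(Δλ/2) = 0.043779.
c = 2·atan2(√a, √(1−a)) = 0.42158 rad → d = 6371·c ≈ 2685.91 km.

2686 km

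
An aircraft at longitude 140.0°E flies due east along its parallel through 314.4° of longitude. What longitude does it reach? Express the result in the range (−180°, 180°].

94.4°E

Start at +140.0°; shift +314.4° → +454.4°.
+454.4° lies outside (−180°, 180°]; subtract 360° → +94.4°.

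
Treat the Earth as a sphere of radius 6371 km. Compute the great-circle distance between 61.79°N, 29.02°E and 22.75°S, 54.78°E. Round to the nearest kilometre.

9677 km

Δλ = 54.78 − 29.02 = 25.76°.
Δφ = -22.75 − 61.79 = -84.54°.
a = sin²(Δφ/2) + cos φ₁ · cos φ₂ · sin²(Δλ/2) = 0.474085.
c = 2·atan2(√a, √(1−a)) = 1.51894 rad → d = 6371·c ≈ 9677.19 km.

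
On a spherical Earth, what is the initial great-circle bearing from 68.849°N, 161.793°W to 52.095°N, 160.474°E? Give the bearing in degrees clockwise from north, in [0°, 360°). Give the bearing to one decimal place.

245.9°

Δλ = 160.474 − -161.793 = 322.267°; wrapped into (−180°, 180°]: -37.733°.
θ = atan2( sin Δλ · cos φ₂ , cos φ₁ · sin φ₂ − sin φ₁ · cos φ₂ · cos Δλ )
  = atan2(-0.37597, -0.16844) = -114.133° → normalised to [0°, 360°): 245.867°.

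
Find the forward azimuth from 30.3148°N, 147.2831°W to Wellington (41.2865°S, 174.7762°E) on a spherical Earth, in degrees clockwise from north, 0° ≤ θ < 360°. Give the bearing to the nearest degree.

208°

Δλ = 174.7762 − -147.2831 = 322.0593°; wrapped into (−180°, 180°]: -37.9407°.
θ = atan2( sin Δλ · cos φ₂ , cos φ₁ · sin φ₂ − sin φ₁ · cos φ₂ · cos Δλ )
  = atan2(-0.46201, -0.86872) = -151.995° → normalised to [0°, 360°): 208.005°.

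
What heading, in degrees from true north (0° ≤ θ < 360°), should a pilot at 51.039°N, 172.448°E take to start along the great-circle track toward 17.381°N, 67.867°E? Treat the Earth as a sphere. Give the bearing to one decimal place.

Δλ = 67.867 − 172.448 = -104.581°.
θ = atan2( sin Δλ · cos φ₂ , cos φ₁ · sin φ₂ − sin φ₁ · cos φ₂ · cos Δλ )
  = atan2(-0.92360, 0.37465) = -67.921° → normalised to [0°, 360°): 292.079°.

292.1°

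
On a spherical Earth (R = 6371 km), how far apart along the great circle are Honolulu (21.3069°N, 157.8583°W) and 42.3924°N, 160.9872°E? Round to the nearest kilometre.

Δλ = 160.9872 − -157.8583 = 318.8455°; wrapped into (−180°, 180°]: -41.1545°.
Δφ = 42.3924 − 21.3069 = 21.0855°.
a = sin²(Δφ/2) + cos φ₁ · cos φ₂ · sin²(Δλ/2) = 0.118475.
c = 2·atan2(√a, √(1−a)) = 0.70278 rad → d = 6371·c ≈ 4477.39 km.

4477 km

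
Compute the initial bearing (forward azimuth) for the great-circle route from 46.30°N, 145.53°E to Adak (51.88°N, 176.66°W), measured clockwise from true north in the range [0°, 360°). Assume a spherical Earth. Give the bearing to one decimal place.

63.2°

Δλ = -176.66 − 145.53 = -322.19°; wrapped into (−180°, 180°]: 37.81°.
θ = atan2( sin Δλ · cos φ₂ , cos φ₁ · sin φ₂ − sin φ₁ · cos φ₂ · cos Δλ )
  = atan2(0.37844, 0.19094) = 63.227° → normalised to [0°, 360°): 63.227°.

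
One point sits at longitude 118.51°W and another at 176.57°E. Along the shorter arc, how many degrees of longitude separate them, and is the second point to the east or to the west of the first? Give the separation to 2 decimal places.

64.92° west

Raw difference: 176.57 − -118.51 = 295.08°.
Normalise into (−180°, 180°]: 295.08° − 360° = -64.92°.
Negative ⇒ the second point lies to the west; separation 64.92°.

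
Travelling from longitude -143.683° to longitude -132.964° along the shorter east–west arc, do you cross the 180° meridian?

No

Signed shortest Δλ = ((-132.964 − -143.683 + 180) mod 360) − 180 = 10.719°.
Going east by 10.719° from -143.683° reaches -132.964° without touching 180°.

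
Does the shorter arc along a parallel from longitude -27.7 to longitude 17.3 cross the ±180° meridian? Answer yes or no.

Signed shortest Δλ = ((17.3 − -27.7 + 180) mod 360) − 180 = 45.0°.
Going east by 45.0° from -27.7° reaches +17.3° without touching 180°.

No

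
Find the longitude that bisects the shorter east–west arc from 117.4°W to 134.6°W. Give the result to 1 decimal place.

Signed shortest Δλ from -117.4° to -134.6° is -17.2°.
Midpoint longitude = -117.4° + (-17.2°)/2 = -117.4° − 8.6° = -126.0°.

126.0°W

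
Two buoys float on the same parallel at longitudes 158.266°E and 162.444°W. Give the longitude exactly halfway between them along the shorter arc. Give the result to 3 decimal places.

Signed shortest Δλ from +158.266° to -162.444° is +39.290°.
Midpoint longitude = +158.266° + (+39.290°)/2 = +158.266° + 19.645° = +177.911°.
(The naïve average (+158.266 + -162.444)/2 = -2.089° is on the wrong side of the globe.)

177.911°E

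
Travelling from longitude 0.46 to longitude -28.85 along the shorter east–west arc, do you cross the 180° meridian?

Signed shortest Δλ = ((-28.85 − 0.46 + 180) mod 360) − 180 = -29.31°.
Going west by 29.31° from +0.46° reaches -28.85° without touching 180°.

No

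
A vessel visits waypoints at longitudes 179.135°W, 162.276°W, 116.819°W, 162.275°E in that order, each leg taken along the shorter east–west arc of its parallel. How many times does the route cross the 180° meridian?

1

Leg 1: -179.135° → -162.276°, shortest Δλ = 16.859° (east) — does not cross 180°.
Leg 2: -162.276° → -116.819°, shortest Δλ = 45.457° (east) — does not cross 180°.
Leg 3: -116.819° → +162.275°, shortest Δλ = -80.906° (west) — crosses 180°.
Total crossings: 1.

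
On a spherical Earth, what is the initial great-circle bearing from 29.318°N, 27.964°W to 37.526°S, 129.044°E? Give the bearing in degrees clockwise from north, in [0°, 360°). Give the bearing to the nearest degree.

Δλ = 129.044 − -27.964 = 157.008°.
θ = atan2( sin Δλ · cos φ₂ , cos φ₁ · sin φ₂ − sin φ₁ · cos φ₂ · cos Δλ )
  = atan2(0.30978, -0.17362) = 119.269° → normalised to [0°, 360°): 119.269°.

119°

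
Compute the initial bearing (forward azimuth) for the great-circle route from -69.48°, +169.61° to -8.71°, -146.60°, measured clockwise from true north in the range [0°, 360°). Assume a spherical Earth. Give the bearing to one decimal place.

48.0°

Δλ = -146.60 − 169.61 = -316.21°; wrapped into (−180°, 180°]: 43.79°.
θ = atan2( sin Δλ · cos φ₂ , cos φ₁ · sin φ₂ − sin φ₁ · cos φ₂ · cos Δλ )
  = atan2(0.68404, 0.61520) = 48.033° → normalised to [0°, 360°): 48.033°.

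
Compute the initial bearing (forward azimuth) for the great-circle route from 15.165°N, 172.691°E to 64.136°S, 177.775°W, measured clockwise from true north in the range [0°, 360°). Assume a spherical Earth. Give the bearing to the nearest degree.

176°

Δλ = -177.775 − 172.691 = -350.466°; wrapped into (−180°, 180°]: 9.534°.
θ = atan2( sin Δλ · cos φ₂ , cos φ₁ · sin φ₂ − sin φ₁ · cos φ₂ · cos Δλ )
  = atan2(0.07226, -0.98104) = 175.788° → normalised to [0°, 360°): 175.788°.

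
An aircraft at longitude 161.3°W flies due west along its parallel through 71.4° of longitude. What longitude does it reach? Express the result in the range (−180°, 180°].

127.3°E

Start at -161.3°; shift −71.4° → -232.7°.
-232.7° lies outside (−180°, 180°]; add 360° → +127.3°.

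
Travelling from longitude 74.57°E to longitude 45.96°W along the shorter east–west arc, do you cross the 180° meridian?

No

Signed shortest Δλ = ((-45.96 − 74.57 + 180) mod 360) − 180 = -120.53°.
Going west by 120.53° from +74.57° reaches -45.96° without touching 180°.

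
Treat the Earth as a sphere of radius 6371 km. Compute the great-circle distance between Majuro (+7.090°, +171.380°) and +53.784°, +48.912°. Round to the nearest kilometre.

11389 km

Δλ = 48.912 − 171.380 = -122.468°.
Δφ = 53.784 − 7.090 = 46.694°.
a = sin²(Δφ/2) + cos φ₁ · cos φ₂ · sin²(Δλ/2) = 0.607584.
c = 2·atan2(√a, √(1−a)) = 1.78766 rad → d = 6371·c ≈ 11389.18 km.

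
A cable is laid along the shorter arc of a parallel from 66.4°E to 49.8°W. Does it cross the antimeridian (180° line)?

Signed shortest Δλ = ((-49.8 − 66.4 + 180) mod 360) − 180 = -116.2°.
Going west by 116.2° from +66.4° reaches -49.8° without touching 180°.

No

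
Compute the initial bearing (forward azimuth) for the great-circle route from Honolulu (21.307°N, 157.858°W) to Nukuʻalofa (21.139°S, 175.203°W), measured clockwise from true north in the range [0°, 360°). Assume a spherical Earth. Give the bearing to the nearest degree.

203°

Δλ = -175.203 − -157.858 = -17.345°.
θ = atan2( sin Δλ · cos φ₂ , cos φ₁ · sin φ₂ − sin φ₁ · cos φ₂ · cos Δλ )
  = atan2(-0.27806, -0.65948) = -157.138° → normalised to [0°, 360°): 202.862°.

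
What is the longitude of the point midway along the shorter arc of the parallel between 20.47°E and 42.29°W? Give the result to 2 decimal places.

Signed shortest Δλ from +20.47° to -42.29° is -62.76°.
Midpoint longitude = +20.47° + (-62.76°)/2 = +20.47° − 31.38° = -10.91°.

10.91°W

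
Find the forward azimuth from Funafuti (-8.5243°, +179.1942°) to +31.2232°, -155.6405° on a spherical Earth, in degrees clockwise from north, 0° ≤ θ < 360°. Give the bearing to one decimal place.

Δλ = -155.6405 − 179.1942 = -334.8347°; wrapped into (−180°, 180°]: 25.1653°.
θ = atan2( sin Δλ · cos φ₂ , cos φ₁ · sin φ₂ − sin φ₁ · cos φ₂ · cos Δλ )
  = atan2(0.36364, 0.62737) = 30.097° → normalised to [0°, 360°): 30.097°.

30.1°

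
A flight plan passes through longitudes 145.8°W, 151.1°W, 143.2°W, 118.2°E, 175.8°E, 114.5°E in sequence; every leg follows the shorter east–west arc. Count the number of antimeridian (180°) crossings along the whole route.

Leg 1: -145.8° → -151.1°, shortest Δλ = -5.3° (west) — does not cross 180°.
Leg 2: -151.1° → -143.2°, shortest Δλ = 7.9° (east) — does not cross 180°.
Leg 3: -143.2° → +118.2°, shortest Δλ = -98.6° (west) — crosses 180°.
Leg 4: +118.2° → +175.8°, shortest Δλ = 57.6° (east) — does not cross 180°.
Leg 5: +175.8° → +114.5°, shortest Δλ = -61.3° (west) — does not cross 180°.
Total crossings: 1.

1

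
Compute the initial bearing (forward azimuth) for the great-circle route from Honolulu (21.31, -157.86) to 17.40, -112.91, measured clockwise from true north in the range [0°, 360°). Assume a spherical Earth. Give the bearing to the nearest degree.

Δλ = -112.91 − -157.86 = 44.95°.
θ = atan2( sin Δλ · cos φ₂ , cos φ₁ · sin φ₂ − sin φ₁ · cos φ₂ · cos Δλ )
  = atan2(0.67416, 0.03317) = 87.183° → normalised to [0°, 360°): 87.183°.

87°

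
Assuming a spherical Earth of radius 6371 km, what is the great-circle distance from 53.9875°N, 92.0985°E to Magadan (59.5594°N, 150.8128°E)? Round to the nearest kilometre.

3509 km

Δλ = 150.8128 − 92.0985 = 58.7143°.
Δφ = 59.5594 − 53.9875 = 5.5719°.
a = sin²(Δφ/2) + cos φ₁ · cos φ₂ · sin²(Δλ/2) = 0.073959.
c = 2·atan2(√a, √(1−a)) = 0.55085 rad → d = 6371·c ≈ 3509.44 km.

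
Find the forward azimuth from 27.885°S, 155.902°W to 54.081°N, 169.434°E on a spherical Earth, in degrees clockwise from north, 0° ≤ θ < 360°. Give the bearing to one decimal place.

Δλ = 169.434 − -155.902 = 325.336°; wrapped into (−180°, 180°]: -34.664°.
θ = atan2( sin Δλ · cos φ₂ , cos φ₁ · sin φ₂ − sin φ₁ · cos φ₂ · cos Δλ )
  = atan2(-0.33366, 0.94148) = -19.514° → normalised to [0°, 360°): 340.486°.

340.5°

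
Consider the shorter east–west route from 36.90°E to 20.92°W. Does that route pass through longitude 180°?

No

Signed shortest Δλ = ((-20.92 − 36.90 + 180) mod 360) − 180 = -57.82°.
Going west by 57.82° from +36.90° reaches -20.92° without touching 180°.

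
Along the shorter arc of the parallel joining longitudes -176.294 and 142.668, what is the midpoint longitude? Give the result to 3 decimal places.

+163.187°

Signed shortest Δλ from -176.294° to +142.668° is -41.038°.
Midpoint longitude = -176.294° + (-41.038°)/2 = -176.294° − 20.519° = -196.813°.
Normalise into (−180°, 180°]: +163.187°.
(The naïve average (-176.294 + +142.668)/2 = -16.813° is on the wrong side of the globe.)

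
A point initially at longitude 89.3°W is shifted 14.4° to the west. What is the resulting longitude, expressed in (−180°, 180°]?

Start at -89.3°; shift −14.4° → -103.7°.
-103.7° already lies in (−180°, 180°].

103.7°W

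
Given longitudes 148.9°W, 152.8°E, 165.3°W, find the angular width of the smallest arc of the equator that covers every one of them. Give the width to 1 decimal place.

Sort the longitudes: -165.3°, -148.9°, +152.8°.
Eastward gaps between consecutive values (wrapping around): 16.4°, 301.7°, 41.9°.
Largest gap = 301.7° ⇒ minimal covering band is its complement: 360° − 301.7° = 58.3°.
Band runs from +152.8° eastward to -148.9°, crossing the antimeridian.

58.3°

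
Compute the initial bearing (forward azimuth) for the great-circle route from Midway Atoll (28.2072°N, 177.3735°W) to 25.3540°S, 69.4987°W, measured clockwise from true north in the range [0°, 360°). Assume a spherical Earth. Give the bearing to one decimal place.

106.0°

Δλ = -69.4987 − -177.3735 = 107.8748°.
θ = atan2( sin Δλ · cos φ₂ , cos φ₁ · sin φ₂ − sin φ₁ · cos φ₂ · cos Δλ )
  = atan2(0.86006, -0.24625) = 105.978° → normalised to [0°, 360°): 105.978°.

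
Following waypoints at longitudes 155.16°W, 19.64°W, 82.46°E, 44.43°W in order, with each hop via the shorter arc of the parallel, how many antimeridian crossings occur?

0

Leg 1: -155.16° → -19.64°, shortest Δλ = 135.52° (east) — does not cross 180°.
Leg 2: -19.64° → +82.46°, shortest Δλ = 102.1° (east) — does not cross 180°.
Leg 3: +82.46° → -44.43°, shortest Δλ = -126.89° (west) — does not cross 180°.
Total crossings: 0.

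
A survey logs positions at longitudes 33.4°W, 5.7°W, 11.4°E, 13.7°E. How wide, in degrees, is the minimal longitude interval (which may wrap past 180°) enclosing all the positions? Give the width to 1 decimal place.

Sort the longitudes: -33.4°, -5.7°, +11.4°, +13.7°.
Eastward gaps between consecutive values (wrapping around): 27.7°, 17.1°, 2.3°, 312.9°.
Largest gap = 312.9° ⇒ minimal covering band is its complement: 360° − 312.9° = 47.1°.
Band runs from -33.4° eastward to +13.7°.

47.1°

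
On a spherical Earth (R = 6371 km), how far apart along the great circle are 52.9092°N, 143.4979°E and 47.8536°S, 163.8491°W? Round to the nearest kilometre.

Δλ = -163.8491 − 143.4979 = -307.3470°; wrapped into (−180°, 180°]: 52.6530°.
Δφ = -47.8536 − 52.9092 = -100.7628°.
a = sin²(Δφ/2) + cos φ₁ · cos φ₂ · sin²(Δλ/2) = 0.672965.
c = 2·atan2(√a, √(1−a)) = 1.92403 rad → d = 6371·c ≈ 12257.97 km.

12258 km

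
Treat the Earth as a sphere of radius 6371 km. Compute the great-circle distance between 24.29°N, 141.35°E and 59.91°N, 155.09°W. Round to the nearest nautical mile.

3361 nmi

Δλ = -155.09 − 141.35 = -296.44°; wrapped into (−180°, 180°]: 63.56°.
Δφ = 59.91 − 24.29 = 35.62°.
a = sin²(Δφ/2) + cos φ₁ · cos φ₂ · sin²(Δλ/2) = 0.220303.
c = 2·atan2(√a, √(1−a)) = 0.97714 rad → d = 6371·c ≈ 6225.37 km ≈ 3361.43 nmi.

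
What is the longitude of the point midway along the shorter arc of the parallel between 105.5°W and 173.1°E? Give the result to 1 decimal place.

Signed shortest Δλ from -105.5° to +173.1° is -81.4°.
Midpoint longitude = -105.5° + (-81.4°)/2 = -105.5° − 40.7° = -146.2°.
(The naïve average (-105.5 + +173.1)/2 = 33.8° is on the wrong side of the globe.)

146.2°W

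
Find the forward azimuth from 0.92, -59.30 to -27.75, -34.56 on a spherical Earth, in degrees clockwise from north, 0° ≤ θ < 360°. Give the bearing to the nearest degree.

Δλ = -34.56 − -59.30 = 24.74°.
θ = atan2( sin Δλ · cos φ₂ , cos φ₁ · sin φ₂ − sin φ₁ · cos φ₂ · cos Δλ )
  = atan2(0.37037, -0.47846) = 142.257° → normalised to [0°, 360°): 142.257°.

142°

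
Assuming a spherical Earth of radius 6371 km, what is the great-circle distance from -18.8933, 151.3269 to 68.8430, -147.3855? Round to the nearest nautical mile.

Δλ = -147.3855 − 151.3269 = -298.7124°; wrapped into (−180°, 180°]: 61.2876°.
Δφ = 68.8430 − -18.8933 = 87.7363°.
a = sin²(Δφ/2) + cos φ₁ · cos φ₂ · sin²(Δλ/2) = 0.568965.
c = 2·atan2(√a, √(1−a)) = 1.70917 rad → d = 6371·c ≈ 10889.10 km ≈ 5879.64 nmi.

5880 nmi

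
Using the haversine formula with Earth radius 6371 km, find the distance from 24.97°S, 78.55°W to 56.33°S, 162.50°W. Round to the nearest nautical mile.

Δλ = -162.50 − -78.55 = -83.95°.
Δφ = -56.33 − -24.97 = -31.36°.
a = sin²(Δφ/2) + cos φ₁ · cos φ₂ · sin²(Δλ/2) = 0.297851.
c = 2·atan2(√a, √(1−a)) = 1.15459 rad → d = 6371·c ≈ 7355.86 km ≈ 3971.85 nmi.

3972 nmi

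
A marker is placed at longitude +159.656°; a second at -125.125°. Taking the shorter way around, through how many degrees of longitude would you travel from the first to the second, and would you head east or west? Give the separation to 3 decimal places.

75.219° east

Raw difference: -125.125 − 159.656 = -284.781°.
Normalise into (−180°, 180°]: -284.781° + 360° = 75.219°.
Positive ⇒ the second point lies to the east; separation 75.219°.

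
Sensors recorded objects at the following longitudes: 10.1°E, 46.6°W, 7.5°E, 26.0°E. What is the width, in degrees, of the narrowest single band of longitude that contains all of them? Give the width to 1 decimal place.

72.6°

Sort the longitudes: -46.6°, +7.5°, +10.1°, +26.0°.
Eastward gaps between consecutive values (wrapping around): 54.1°, 2.6°, 15.9°, 287.4°.
Largest gap = 287.4° ⇒ minimal covering band is its complement: 360° − 287.4° = 72.6°.
Band runs from -46.6° eastward to +26.0°.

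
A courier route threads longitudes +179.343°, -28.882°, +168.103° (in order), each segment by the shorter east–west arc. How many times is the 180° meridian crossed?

2

Leg 1: +179.343° → -28.882°, shortest Δλ = 151.775° (east) — crosses 180°.
Leg 2: -28.882° → +168.103°, shortest Δλ = -163.015° (west) — crosses 180°.
Total crossings: 2.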